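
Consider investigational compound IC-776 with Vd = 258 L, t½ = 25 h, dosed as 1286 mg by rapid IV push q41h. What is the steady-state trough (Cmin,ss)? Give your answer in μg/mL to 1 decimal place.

k = ln2/t½ = ln2/25 ≈ 0.027726 h⁻¹; fraction remaining f = e^(−kτ) = e^(−0.027726×41) ≈ 0.3209.
Accumulation ratio R = 1/(1 − f) ≈ 1/0.6791 ≈ 1.4725.
Single-dose peak C₀ = D/Vd = 1286/258 ≈ 4.984 μg/mL.
Cmax,ss = C₀/(1 − f) ≈ 4.984/0.6791 ≈ 7.339 μg/mL.
Steady-state trough Cmin,ss = Cmax,ss·f ≈ 7.339 × 0.3209 ≈ 2.355 μg/mL.

2.4 μg/mL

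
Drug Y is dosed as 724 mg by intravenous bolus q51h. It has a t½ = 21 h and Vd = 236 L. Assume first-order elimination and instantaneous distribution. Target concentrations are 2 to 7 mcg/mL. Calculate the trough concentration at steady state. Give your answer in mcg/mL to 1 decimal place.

Over one 51-h interval, 51/21 ≈ 2.4286 half-lives elapse, leaving f ≈ 0.1857 of each dose.
Accumulation ratio R = 1/(1 − f) ≈ 1/0.8143 ≈ 1.2280.
Each bolus raises the concentration by D/Vd = 724/236 ≈ 3.068 mcg/mL.
Steady-state peak Cmax,ss = C₀·R ≈ 3.068 × 1.2280 ≈ 3.768 mcg/mL.
Steady-state trough Cmin,ss = Cmax,ss·f ≈ 3.768 × 0.1857 ≈ 0.700 mcg/mL.
Trough 0.7 mcg/mL vs MEC 2 mcg/mL: subtherapeutic.

0.7 mcg/mL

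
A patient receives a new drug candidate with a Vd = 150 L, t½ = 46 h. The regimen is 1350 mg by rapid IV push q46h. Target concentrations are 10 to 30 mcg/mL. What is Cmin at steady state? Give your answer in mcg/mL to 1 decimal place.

τ = 46 h = 1 half-life, so f = (1/2)^1 = 0.5.
At steady state, R = 1/(1 − 0.5) = 2/1.
Single-dose peak C₀ = D/Vd = 1350/150 = 9 mcg/mL.
Steady-state peak Cmax,ss = C₀·R = 9 × 2/1 ≈ 18.000 mcg/mL.
Steady-state trough Cmin,ss = Cmax,ss·f ≈ 18.000 × 0.5 ≈ 9.000 mcg/mL.
Trough 9.0 mcg/mL vs MEC 10 mcg/mL: subtherapeutic.

9.0 mcg/mL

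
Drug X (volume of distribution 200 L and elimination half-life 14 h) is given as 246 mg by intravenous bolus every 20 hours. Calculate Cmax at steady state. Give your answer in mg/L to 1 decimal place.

k = ln2/t½ = ln2/14 ≈ 0.049511 h⁻¹; fraction remaining f = e^(−kτ) = e^(−0.049511×20) ≈ 0.3715.
Accumulation ratio R = 1/(1 − f) ≈ 1/0.6285 ≈ 1.5911.
Single-dose peak C₀ = D/Vd = 246/200 ≈ 1.230 mg/L.
Cmax,ss = C₀/(1 − f) ≈ 1.230/0.6285 ≈ 1.957 mg/L.

2.0 mg/L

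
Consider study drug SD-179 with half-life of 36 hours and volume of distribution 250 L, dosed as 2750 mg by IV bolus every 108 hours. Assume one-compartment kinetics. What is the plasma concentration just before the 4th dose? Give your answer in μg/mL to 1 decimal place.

f = (1/2)^(τ/t½) = (1/2)^(108/36) ≈ 0.1250.
C₀ = D/Vd = 2750/250 ≈ 11.000 μg/mL.
Before the 4th dose, 3 doses have been given. Superposition: Cmin = C₀·(f + f² + … + f^3).
≈ 11.000 × (0.1250 + 0.0156 + 0.0020) ≈ 11.000 × 0.1426 ≈ 1.569 μg/mL.

1.6 μg/mL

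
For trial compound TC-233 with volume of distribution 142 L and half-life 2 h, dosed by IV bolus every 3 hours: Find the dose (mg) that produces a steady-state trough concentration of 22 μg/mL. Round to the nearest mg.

τ/t½ = 3/2 ≈ 1.5, so f = (1/2)^(3/2) ≈ 0.353553.
Cmin,ss = (D/Vd)·f/(1−f), so D = Cmin,ss·Vd·(1−f)/f.
D = 22 × 142 × (1−f)/f ≈ 22 × 142 × 1.82843 ≈ 5712.02 mg.

5712 mg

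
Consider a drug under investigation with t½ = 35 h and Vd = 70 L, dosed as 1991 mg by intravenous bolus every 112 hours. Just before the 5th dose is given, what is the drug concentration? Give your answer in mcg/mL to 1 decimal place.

3.5 mcg/mL

f = (1/2)^(τ/t½) = (1/2)^(112/35) ≈ 0.1088.
C₀ = D/Vd = 1991/70 ≈ 28.443 mcg/mL.
Before the 5th dose, 4 doses have been given. Superposition: Cmin = C₀·(f + f² + … + f^4).
≈ 28.443 × (0.1088 + 0.0118 + 0.0013 + 0.0001) ≈ 28.443 × 0.1220 ≈ 3.470 mcg/mL.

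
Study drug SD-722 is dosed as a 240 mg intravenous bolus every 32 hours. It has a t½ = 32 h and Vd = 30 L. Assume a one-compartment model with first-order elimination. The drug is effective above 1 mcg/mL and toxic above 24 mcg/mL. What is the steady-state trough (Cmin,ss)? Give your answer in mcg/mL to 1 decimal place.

The dosing interval is 1 half-life, so f = 2^(−1) = 0.5.
Accumulation ratio R = 1/(1 − f) = 1/0.5 = 2/1.
Single-dose peak C₀ = D/Vd = 240/30 = 8 mcg/mL.
Steady-state peak Cmax,ss = C₀·R = 8 × 2/1 ≈ 16.000 mcg/mL.
Steady-state trough Cmin,ss = Cmax,ss·f ≈ 16.000 × 0.5 ≈ 8.000 mcg/mL.
Trough 8.0 mcg/mL vs MEC 1 mcg/mL: adequate.

8.0 mcg/mL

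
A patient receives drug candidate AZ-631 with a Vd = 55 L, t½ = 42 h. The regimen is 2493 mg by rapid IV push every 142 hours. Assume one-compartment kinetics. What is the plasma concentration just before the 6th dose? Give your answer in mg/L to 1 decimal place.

4.8 mg/L

f = (1/2)^(τ/t½) = (1/2)^(142/42) ≈ 0.0960.
C₀ = D/Vd = 2493/55 ≈ 45.327 mg/L.
Before the 6th dose, 5 doses have been given. Superposition: Cmin = C₀·(f + f² + … + f^5).
≈ 45.327 × (0.0960 + 0.0092 + 0.0009 + 0.0001 + 0.0000) ≈ 45.327 × 0.1062 ≈ 4.814 mg/L.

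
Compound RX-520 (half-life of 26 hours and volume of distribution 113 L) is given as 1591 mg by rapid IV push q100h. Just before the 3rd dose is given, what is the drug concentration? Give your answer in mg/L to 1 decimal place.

f = (1/2)^(τ/t½) = (1/2)^(100/26) ≈ 0.0695.
C₀ = D/Vd = 1591/113 ≈ 14.080 mg/L.
Before the 3rd dose, 2 doses have been given. Superposition: Cmin = C₀·(f + f²).
≈ 14.080 × (0.0695 + 0.0048) ≈ 14.080 × 0.0743 ≈ 1.046 mg/L.

1.0 mg/L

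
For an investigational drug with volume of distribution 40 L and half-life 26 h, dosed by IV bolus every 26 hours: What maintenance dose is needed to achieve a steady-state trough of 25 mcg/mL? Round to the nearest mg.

1000 mg

τ/t½ = 26/26 ≈ 1, so f = (1/2)^(26/26) ≈ 0.500000.
Cmin,ss = (D/Vd)·f/(1−f), so D = Cmin,ss·Vd·(1−f)/f.
D = 25 × 40 × (1−f)/f ≈ 25 × 40 × 1.00000 ≈ 1000.00 mg.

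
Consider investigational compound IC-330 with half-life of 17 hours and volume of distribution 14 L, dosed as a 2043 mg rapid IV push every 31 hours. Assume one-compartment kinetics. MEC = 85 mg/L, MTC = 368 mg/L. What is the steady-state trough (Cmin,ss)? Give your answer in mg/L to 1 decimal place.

Over one 31-h interval, 31/17 ≈ 1.8235 half-lives elapse, leaving f ≈ 0.2825 of each dose.
Accumulation ratio R = 1/(1 − f) ≈ 1/0.7175 ≈ 1.3937.
Each bolus raises the concentration by D/Vd = 2043/14 ≈ 145.929 mg/L.
Steady-state peak Cmax,ss = C₀·R ≈ 145.929 × 1.3937 ≈ 203.381 mg/L.
One interval later, Cmin,ss = Cmax,ss·e^(−kτ) ≈ 203.381 × 0.2825 ≈ 57.455 mg/L.
Trough 57.5 mg/L vs MEC 85 mg/L: subtherapeutic.

57.5 mg/L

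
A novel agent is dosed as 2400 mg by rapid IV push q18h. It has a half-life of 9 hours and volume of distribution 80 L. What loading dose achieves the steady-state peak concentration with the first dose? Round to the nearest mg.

f = (1/2)^(18/9) ≈ 0.250000; accumulation ratio R = 1/(1−f) ≈ 1.33333.
Loading dose to hit Cmax,ss on first dose: D_load = D_maint·R ≈ 2400 × 1.33333 ≈ 3199.99 mg.

3200 mg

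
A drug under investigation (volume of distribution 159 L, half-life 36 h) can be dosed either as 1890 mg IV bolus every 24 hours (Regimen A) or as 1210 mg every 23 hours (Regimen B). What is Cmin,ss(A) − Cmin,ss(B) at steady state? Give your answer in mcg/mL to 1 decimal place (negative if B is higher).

Regimen A: f = (1/2)^(24/36) ≈ 0.6300; Cmin,ss = (1890/159)·f/(1−f) ≈ 20.240 mcg/mL.
Regimen B: f = (1/2)^(23/36) ≈ 0.6422; Cmin,ss = (1210/159)·f/(1−f) ≈ 13.659 mcg/mL.
Difference ≈ 20.240 − 13.659 ≈ 6.581 mcg/mL.

6.6 mcg/mL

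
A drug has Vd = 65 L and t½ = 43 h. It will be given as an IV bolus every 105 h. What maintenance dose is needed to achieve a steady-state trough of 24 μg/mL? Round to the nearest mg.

τ/t½ = 105/43 ≈ 2.4419, so f = (1/2)^(105/43) ≈ 0.184046.
Cmin,ss = (D/Vd)·f/(1−f), so D = Cmin,ss·Vd·(1−f)/f.
D = 24 × 65 × (1−f)/f ≈ 24 × 65 × 4.43342 ≈ 6916.14 mg.

6916 mg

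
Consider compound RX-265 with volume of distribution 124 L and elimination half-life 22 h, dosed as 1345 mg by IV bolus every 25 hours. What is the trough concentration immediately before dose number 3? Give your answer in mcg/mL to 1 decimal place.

7.2 mcg/mL

f = (1/2)^(τ/t½) = (1/2)^(25/22) ≈ 0.4549.
C₀ = D/Vd = 1345/124 ≈ 10.847 mcg/mL.
Before the 3rd dose, 2 doses have been given. Superposition: Cmin = C₀·(f + f²).
≈ 10.847 × (0.4549 + 0.2069) ≈ 10.847 × 0.6618 ≈ 7.179 mcg/mL.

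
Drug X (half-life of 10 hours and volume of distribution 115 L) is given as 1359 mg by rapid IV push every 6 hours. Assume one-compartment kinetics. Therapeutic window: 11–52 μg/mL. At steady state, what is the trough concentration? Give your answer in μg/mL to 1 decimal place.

τ/t½ = 6/10 ≈ 0.6, so fraction remaining f = (1/2)^(6/10) ≈ 0.6598.
At steady state, accumulation factor R = 1/(1 − e^(−kτ)) ≈ 2.9394.
Each bolus raises the concentration by D/Vd = 1359/115 ≈ 11.817 μg/mL.
Cmax,ss = C₀/(1 − f) ≈ 11.817/0.3402 ≈ 34.735 μg/mL.
Steady-state trough Cmin,ss = Cmax,ss·f ≈ 34.735 × 0.6598 ≈ 22.918 μg/mL.
Trough 22.9 μg/mL vs MEC 11 μg/mL: adequate.

22.9 μg/mL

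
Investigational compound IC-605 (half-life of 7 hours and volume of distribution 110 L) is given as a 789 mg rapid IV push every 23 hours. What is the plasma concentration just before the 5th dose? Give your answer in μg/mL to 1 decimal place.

f = (1/2)^(τ/t½) = (1/2)^(23/7) ≈ 0.1025.
C₀ = D/Vd = 789/110 ≈ 7.173 μg/mL.
Before the 5th dose, 4 doses have been given. Superposition: Cmin = C₀·(f + f² + … + f^4).
≈ 7.173 × (0.1025 + 0.0105 + 0.0011 + 0.0001) ≈ 7.173 × 0.1142 ≈ 0.819 μg/mL.

0.8 μg/mL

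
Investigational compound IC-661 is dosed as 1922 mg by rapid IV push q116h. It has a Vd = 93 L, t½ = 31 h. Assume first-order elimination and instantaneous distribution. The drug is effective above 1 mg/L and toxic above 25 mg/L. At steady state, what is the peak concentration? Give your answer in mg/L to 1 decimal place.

22.3 mg/L

τ/t½ = 116/31 ≈ 3.7419, so fraction remaining f = (1/2)^(116/31) ≈ 0.0747.
Accumulation ratio R = 1/(1 − f) ≈ 1/0.9253 ≈ 1.0807.
Single-dose peak C₀ = D/Vd = 1922/93 ≈ 20.667 mg/L.
Cmax,ss = C₀/(1 − f) ≈ 20.667/0.9253 ≈ 22.335 mg/L.
Peak 22.3 mg/L vs MTC 25 mg/L: below toxic threshold.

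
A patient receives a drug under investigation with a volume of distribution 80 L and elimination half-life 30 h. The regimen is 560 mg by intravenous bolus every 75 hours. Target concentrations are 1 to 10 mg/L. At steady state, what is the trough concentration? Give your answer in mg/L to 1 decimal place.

1.5 mg/L

k = ln2/t½ = ln2/30 ≈ 0.023105 h⁻¹; fraction remaining f = e^(−kτ) = e^(−0.023105×75) ≈ 0.1768.
Single-dose peak C₀ = D/Vd = 560/80 ≈ 7.000 mg/L.
Steady-state trough Cmin,ss = C₀·f/(1−f) ≈ 7.000 × 0.1768/0.8232 ≈ 1.503 mg/L.
Trough 1.5 mg/L vs MEC 1 mg/L: adequate.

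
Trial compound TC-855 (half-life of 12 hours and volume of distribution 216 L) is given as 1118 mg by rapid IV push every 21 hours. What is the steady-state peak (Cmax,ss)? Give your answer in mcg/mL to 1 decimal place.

τ/t½ = 21/12 ≈ 1.75, so fraction remaining f = (1/2)^(21/12) ≈ 0.2973.
At steady state, accumulation factor R = 1/(1 − e^(−kτ)) ≈ 1.4231.
Single-dose peak C₀ = D/Vd = 1118/216 ≈ 5.176 mcg/mL.
Steady-state peak Cmax,ss = C₀·R ≈ 5.176 × 1.4231 ≈ 7.366 mcg/mL.

7.4 mcg/mL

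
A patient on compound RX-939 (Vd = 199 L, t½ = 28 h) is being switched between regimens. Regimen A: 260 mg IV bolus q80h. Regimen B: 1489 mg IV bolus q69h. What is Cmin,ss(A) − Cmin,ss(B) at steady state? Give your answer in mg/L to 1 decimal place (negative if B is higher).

-1.4 mg/L

Regimen A: f = (1/2)^(80/28) ≈ 0.1380; Cmin,ss = (260/199)·f/(1−f) ≈ 0.209 mg/L.
Regimen B: f = (1/2)^(69/28) ≈ 0.1812; Cmin,ss = (1489/199)·f/(1−f) ≈ 1.656 mg/L.
Difference ≈ 0.209 − 1.656 ≈ -1.447 mg/L.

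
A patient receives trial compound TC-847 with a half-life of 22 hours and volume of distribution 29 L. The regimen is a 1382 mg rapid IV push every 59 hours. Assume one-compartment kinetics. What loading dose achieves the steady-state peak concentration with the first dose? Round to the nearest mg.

f = (1/2)^(59/22) ≈ 0.155845; accumulation ratio R = 1/(1−f) ≈ 1.18462.
Loading dose to hit Cmax,ss on first dose: D_load = D_maint·R ≈ 1382 × 1.18462 ≈ 1637.14 mg.

1637 mg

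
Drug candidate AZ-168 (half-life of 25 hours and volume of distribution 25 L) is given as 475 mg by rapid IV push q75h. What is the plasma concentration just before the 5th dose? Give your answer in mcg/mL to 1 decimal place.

f = (1/2)^(τ/t½) = (1/2)^(75/25) ≈ 0.1250.
C₀ = D/Vd = 475/25 ≈ 19.000 mcg/mL.
Before the 5th dose, 4 doses have been given. Superposition: Cmin = C₀·(f + f² + … + f^4).
≈ 19.000 × (0.1250 + 0.0156 + 0.0020 + 0.0002) ≈ 19.000 × 0.1428 ≈ 2.713 mcg/mL.

2.7 mcg/mL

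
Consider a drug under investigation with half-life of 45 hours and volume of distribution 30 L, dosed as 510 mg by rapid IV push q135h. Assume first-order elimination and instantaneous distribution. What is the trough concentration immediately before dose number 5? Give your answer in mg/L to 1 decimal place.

2.4 mg/L

f = (1/2)^(τ/t½) = (1/2)^(135/45) ≈ 0.1250.
C₀ = D/Vd = 510/30 ≈ 17.000 mg/L.
Before the 5th dose, 4 doses have been given. Superposition: Cmin = C₀·(f + f² + … + f^4).
≈ 17.000 × (0.1250 + 0.0156 + 0.0020 + 0.0002) ≈ 17.000 × 0.1428 ≈ 2.428 mg/L.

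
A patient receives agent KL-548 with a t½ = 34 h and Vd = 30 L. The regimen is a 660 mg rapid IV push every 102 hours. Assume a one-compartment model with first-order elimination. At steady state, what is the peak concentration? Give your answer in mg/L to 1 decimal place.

The dosing interval is 3 half-lives, so f = 2^(−3) = 0.125.
At steady state, R = 1/(1 − 0.125) = 8/7.
Single-dose peak C₀ = D/Vd = 660/30 = 22 mg/L.
Steady-state peak Cmax,ss = C₀·R = 22 × 8/7 ≈ 25.143 mg/L.

25.1 mg/L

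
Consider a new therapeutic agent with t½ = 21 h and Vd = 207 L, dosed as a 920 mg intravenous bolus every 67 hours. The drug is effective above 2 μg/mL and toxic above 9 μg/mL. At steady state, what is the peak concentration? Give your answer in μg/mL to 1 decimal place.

5.0 μg/mL

k = ln2/t½ = ln2/21 ≈ 0.033007 h⁻¹; fraction remaining f = e^(−kτ) = e^(−0.033007×67) ≈ 0.1095.
At steady state, accumulation factor R = 1/(1 − e^(−kτ)) ≈ 1.1230.
Each bolus raises the concentration by D/Vd = 920/207 ≈ 4.444 μg/mL.
Steady-state peak Cmax,ss = C₀·R ≈ 4.444 × 1.1230 ≈ 4.991 μg/mL.
Peak 5.0 μg/mL vs MTC 9 μg/mL: below toxic threshold.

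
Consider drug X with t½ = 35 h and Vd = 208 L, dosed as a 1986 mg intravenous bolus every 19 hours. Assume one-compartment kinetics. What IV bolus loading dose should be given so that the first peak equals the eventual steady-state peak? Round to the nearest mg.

6333 mg

f = (1/2)^(19/35) ≈ 0.686410; accumulation ratio R = 1/(1−f) ≈ 3.18888.
Loading dose to hit Cmax,ss on first dose: D_load = D_maint·R ≈ 1986 × 3.18888 ≈ 6333.12 mg.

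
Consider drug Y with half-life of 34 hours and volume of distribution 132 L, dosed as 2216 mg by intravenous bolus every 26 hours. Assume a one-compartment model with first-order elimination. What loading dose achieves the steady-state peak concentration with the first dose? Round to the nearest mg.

f = (1/2)^(26/34) ≈ 0.588573; accumulation ratio R = 1/(1−f) ≈ 2.43056.
Loading dose to hit Cmax,ss on first dose: D_load = D_maint·R ≈ 2216 × 2.43056 ≈ 5386.12 mg.

5386 mg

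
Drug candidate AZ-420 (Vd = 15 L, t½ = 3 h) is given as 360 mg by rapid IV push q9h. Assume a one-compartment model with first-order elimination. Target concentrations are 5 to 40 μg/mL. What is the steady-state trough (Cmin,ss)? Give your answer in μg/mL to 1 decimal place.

The dosing interval is 3 half-lives, so f = 2^(−3) = 0.125.
At steady state, R = 1/(1 − 0.125) = 8/7.
Single-dose peak C₀ = D/Vd = 360/15 = 24 μg/mL.
Steady-state peak Cmax,ss = C₀·R = 24 × 8/7 ≈ 27.429 μg/mL.
Steady-state trough Cmin,ss = Cmax,ss·f ≈ 27.429 × 0.125 ≈ 3.429 μg/mL.
Trough 3.4 μg/mL vs MEC 5 μg/mL: subtherapeutic.

3.4 μg/mL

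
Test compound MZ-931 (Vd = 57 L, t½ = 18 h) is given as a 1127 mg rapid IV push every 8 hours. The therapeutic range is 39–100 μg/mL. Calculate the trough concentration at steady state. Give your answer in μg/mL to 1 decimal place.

τ/t½ = 8/18 ≈ 0.44444, so fraction remaining f = (1/2)^(8/18) ≈ 0.7349.
At steady state, accumulation factor R = 1/(1 − e^(−kτ)) ≈ 3.7722.
Each bolus raises the concentration by D/Vd = 1127/57 ≈ 19.772 μg/mL.
Steady-state peak Cmax,ss = C₀·R ≈ 19.772 × 3.7722 ≈ 74.584 μg/mL.
One interval later, Cmin,ss = Cmax,ss·e^(−kτ) ≈ 74.584 × 0.7349 ≈ 54.812 μg/mL.
Trough 54.8 μg/mL vs MEC 39 μg/mL: adequate.

54.8 μg/mL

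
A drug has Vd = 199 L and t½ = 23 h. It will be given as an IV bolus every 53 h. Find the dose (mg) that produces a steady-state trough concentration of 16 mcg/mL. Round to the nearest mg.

τ/t½ = 53/23 ≈ 2.3043, so f = (1/2)^(53/23) ≈ 0.202452.
Cmin,ss = (D/Vd)·f/(1−f), so D = Cmin,ss·Vd·(1−f)/f.
D = 16 × 199 × (1−f)/f ≈ 16 × 199 × 3.93944 ≈ 12543.18 mg.

12543 mg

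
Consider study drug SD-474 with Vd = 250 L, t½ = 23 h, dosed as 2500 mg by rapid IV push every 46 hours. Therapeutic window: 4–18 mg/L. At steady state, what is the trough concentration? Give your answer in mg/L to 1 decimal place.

The dosing interval is 2 half-lives, so f = 2^(−2) = 0.25.
At steady state, R = 1/(1 − 0.25) = 4/3.
Single-dose peak C₀ = D/Vd = 2500/250 = 10 mg/L.
Steady-state peak Cmax,ss = C₀·R = 10 × 4/3 ≈ 13.333 mg/L.
Steady-state trough Cmin,ss = Cmax,ss·f ≈ 13.333 × 0.25 ≈ 3.333 mg/L.
Trough 3.3 mg/L vs MEC 4 mg/L: subtherapeutic.

3.3 mg/L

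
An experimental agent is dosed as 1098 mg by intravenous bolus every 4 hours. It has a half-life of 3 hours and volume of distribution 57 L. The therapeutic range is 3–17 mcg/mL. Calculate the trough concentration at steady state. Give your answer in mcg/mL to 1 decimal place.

k = ln2/t½ = ln2/3 ≈ 0.231049 h⁻¹; fraction remaining f = e^(−kτ) = e^(−0.231049×4) ≈ 0.3969.
Accumulation ratio R = 1/(1 − f) ≈ 1/0.6031 ≈ 1.6581.
Each bolus raises the concentration by D/Vd = 1098/57 ≈ 19.263 mcg/mL.
Cmax,ss = C₀/(1 − f) ≈ 19.263/0.6031 ≈ 31.940 mcg/mL.
Steady-state trough Cmin,ss = Cmax,ss·f ≈ 31.940 × 0.3969 ≈ 12.677 mcg/mL.
Trough 12.7 mcg/mL vs MEC 3 mcg/mL: adequate.

12.7 mcg/mL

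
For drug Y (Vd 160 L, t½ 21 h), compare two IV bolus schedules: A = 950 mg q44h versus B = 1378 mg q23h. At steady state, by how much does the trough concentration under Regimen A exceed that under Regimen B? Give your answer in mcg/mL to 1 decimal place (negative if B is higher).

-5.8 mcg/mL

Regimen A: f = (1/2)^(44/21) ≈ 0.2340; Cmin,ss = (950/160)·f/(1−f) ≈ 1.814 mcg/mL.
Regimen B: f = (1/2)^(23/21) ≈ 0.4681; Cmin,ss = (1378/160)·f/(1−f) ≈ 7.579 mcg/mL.
Difference ≈ 1.814 − 7.579 ≈ -5.765 mcg/mL.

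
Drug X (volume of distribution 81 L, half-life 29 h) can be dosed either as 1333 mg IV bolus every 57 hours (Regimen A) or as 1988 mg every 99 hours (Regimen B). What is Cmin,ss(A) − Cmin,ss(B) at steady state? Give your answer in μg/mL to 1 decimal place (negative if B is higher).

Regimen A: f = (1/2)^(57/29) ≈ 0.2560; Cmin,ss = (1333/81)·f/(1−f) ≈ 5.663 μg/mL.
Regimen B: f = (1/2)^(99/29) ≈ 0.0938; Cmin,ss = (1988/81)·f/(1−f) ≈ 2.540 μg/mL.
Difference ≈ 5.663 − 2.540 ≈ 3.123 μg/mL.

3.1 μg/mL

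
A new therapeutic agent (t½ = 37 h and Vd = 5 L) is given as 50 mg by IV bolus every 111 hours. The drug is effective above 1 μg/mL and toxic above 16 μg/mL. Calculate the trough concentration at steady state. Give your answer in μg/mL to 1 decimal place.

τ = 111 h = 3 half-lives, so f = (1/2)^3 = 0.125.
At steady state, R = 1/(1 − 0.125) = 8/7.
Single-dose peak C₀ = D/Vd = 50/5 = 10 μg/mL.
Steady-state peak Cmax,ss = C₀·R = 10 × 8/7 ≈ 11.429 μg/mL.
Steady-state trough Cmin,ss = Cmax,ss·f ≈ 11.429 × 0.125 ≈ 1.429 μg/mL.
Trough 1.4 μg/mL vs MEC 1 μg/mL: adequate.

1.4 μg/mL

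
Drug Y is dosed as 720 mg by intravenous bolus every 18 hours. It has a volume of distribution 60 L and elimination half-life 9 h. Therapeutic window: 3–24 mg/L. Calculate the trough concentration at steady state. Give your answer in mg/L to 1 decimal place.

4.0 mg/L

The dosing interval is 2 half-lives, so f = 2^(−2) = 0.25.
At steady state, R = 1/(1 − 0.25) = 4/3.
Single-dose peak C₀ = D/Vd = 720/60 = 12 mg/L.
Steady-state peak Cmax,ss = C₀·R = 12 × 4/3 ≈ 16.000 mg/L.
Steady-state trough Cmin,ss = Cmax,ss·f ≈ 16.000 × 0.25 ≈ 4.000 mg/L.
Trough 4.0 mg/L vs MEC 3 mg/L: adequate.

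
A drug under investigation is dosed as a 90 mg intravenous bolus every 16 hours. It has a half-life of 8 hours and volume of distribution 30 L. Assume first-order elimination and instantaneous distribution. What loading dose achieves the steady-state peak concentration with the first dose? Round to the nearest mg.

120 mg

f = (1/2)^(16/8) ≈ 0.250000; accumulation ratio R = 1/(1−f) ≈ 1.33333.
Loading dose to hit Cmax,ss on first dose: D_load = D_maint·R ≈ 90 × 1.33333 ≈ 120.00 mg.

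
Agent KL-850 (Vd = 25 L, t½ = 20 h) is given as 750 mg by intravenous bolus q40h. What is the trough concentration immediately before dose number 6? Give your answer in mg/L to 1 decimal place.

f = (1/2)^(τ/t½) = (1/2)^(40/20) ≈ 0.2500.
C₀ = D/Vd = 750/25 ≈ 30.000 mg/L.
Before the 6th dose, 5 doses have been given. Superposition: Cmin = C₀·(f + f² + … + f^5).
≈ 30.000 × (0.2500 + 0.0625 + 0.0156 + 0.0039 + 0.0010) ≈ 30.000 × 0.3330 ≈ 9.990 mg/L.

10.0 mg/L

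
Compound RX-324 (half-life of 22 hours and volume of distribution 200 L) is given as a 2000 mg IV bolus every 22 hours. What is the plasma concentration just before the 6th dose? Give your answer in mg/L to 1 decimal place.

f = (1/2)^(τ/t½) = (1/2)^(22/22) ≈ 0.5000.
C₀ = D/Vd = 2000/200 ≈ 10.000 mg/L.
Before the 6th dose, 5 doses have been given. Superposition: Cmin = C₀·(f + f² + … + f^5).
≈ 10.000 × (0.5000 + 0.2500 + 0.1250 + 0.0625 + 0.0313) ≈ 10.000 × 0.9688 ≈ 9.688 mg/L.

9.7 mg/L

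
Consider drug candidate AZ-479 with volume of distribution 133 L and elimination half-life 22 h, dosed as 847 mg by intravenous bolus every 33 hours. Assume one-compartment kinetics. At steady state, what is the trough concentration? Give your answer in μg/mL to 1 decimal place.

3.5 μg/mL

Over one 33-h interval, 33/22 ≈ 1.5 half-lives elapse, leaving f ≈ 0.3536 of each dose.
Each bolus raises the concentration by D/Vd = 847/133 ≈ 6.368 μg/mL.
Steady-state trough Cmin,ss = C₀·f/(1−f) ≈ 6.368 × 0.3536/0.6464 ≈ 3.483 μg/mL.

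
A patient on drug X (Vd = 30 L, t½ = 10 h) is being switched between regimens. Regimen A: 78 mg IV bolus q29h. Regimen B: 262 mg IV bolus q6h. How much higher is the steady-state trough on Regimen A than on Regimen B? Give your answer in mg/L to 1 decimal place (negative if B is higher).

-16.5 mg/L

Regimen A: f = (1/2)^(29/10) ≈ 0.1340; Cmin,ss = (78/30)·f/(1−f) ≈ 0.402 mg/L.
Regimen B: f = (1/2)^(6/10) ≈ 0.6598; Cmin,ss = (262/30)·f/(1−f) ≈ 16.938 mg/L.
Difference ≈ 0.402 − 16.938 ≈ -16.536 mg/L.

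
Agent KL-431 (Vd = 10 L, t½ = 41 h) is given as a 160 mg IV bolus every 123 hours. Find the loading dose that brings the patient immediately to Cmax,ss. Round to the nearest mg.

f = (1/2)^(123/41) ≈ 0.125000; accumulation ratio R = 1/(1−f) ≈ 1.14286.
Loading dose to hit Cmax,ss on first dose: D_load = D_maint·R ≈ 160 × 1.14286 ≈ 182.86 mg.

183 mg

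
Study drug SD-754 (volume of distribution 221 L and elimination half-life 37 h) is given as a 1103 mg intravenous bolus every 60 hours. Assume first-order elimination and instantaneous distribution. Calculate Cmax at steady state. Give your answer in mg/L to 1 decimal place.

Over one 60-h interval, 60/37 ≈ 1.6216 half-lives elapse, leaving f ≈ 0.3250 of each dose.
Accumulation ratio R = 1/(1 − f) ≈ 1/0.6750 ≈ 1.4815.
Single-dose peak C₀ = D/Vd = 1103/221 ≈ 4.991 mg/L.
Steady-state peak Cmax,ss = C₀·R ≈ 4.991 × 1.4815 ≈ 7.394 mg/L.

7.4 mg/L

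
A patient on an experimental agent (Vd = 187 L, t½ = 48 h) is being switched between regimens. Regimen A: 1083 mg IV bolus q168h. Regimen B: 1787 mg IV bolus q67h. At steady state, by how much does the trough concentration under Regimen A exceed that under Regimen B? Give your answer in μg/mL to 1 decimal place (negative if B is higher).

-5.3 μg/mL

Regimen A: f = (1/2)^(168/48) ≈ 0.0884; Cmin,ss = (1083/187)·f/(1−f) ≈ 0.562 μg/mL.
Regimen B: f = (1/2)^(67/48) ≈ 0.3800; Cmin,ss = (1787/187)·f/(1−f) ≈ 5.857 μg/mL.
Difference ≈ 0.562 − 5.857 ≈ -5.295 μg/mL.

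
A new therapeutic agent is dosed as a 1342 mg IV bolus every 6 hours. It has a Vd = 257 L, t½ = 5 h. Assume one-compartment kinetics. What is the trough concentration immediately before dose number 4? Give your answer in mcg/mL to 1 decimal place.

3.7 mcg/mL

f = (1/2)^(τ/t½) = (1/2)^(6/5) ≈ 0.4353.
C₀ = D/Vd = 1342/257 ≈ 5.222 mcg/mL.
Before the 4th dose, 3 doses have been given. Superposition: Cmin = C₀·(f + f² + … + f^3).
≈ 5.222 × (0.4353 + 0.1895 + 0.0825) ≈ 5.222 × 0.7073 ≈ 3.694 mcg/mL.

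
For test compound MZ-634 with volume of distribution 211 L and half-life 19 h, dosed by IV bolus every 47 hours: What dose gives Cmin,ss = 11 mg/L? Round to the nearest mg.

τ/t½ = 47/19 ≈ 2.4737, so f = (1/2)^(47/19) ≈ 0.180031.
Cmin,ss = (D/Vd)·f/(1−f), so D = Cmin,ss·Vd·(1−f)/f.
D = 11 × 211 × (1−f)/f ≈ 11 × 211 × 4.55460 ≈ 10571.23 mg.

10571 mg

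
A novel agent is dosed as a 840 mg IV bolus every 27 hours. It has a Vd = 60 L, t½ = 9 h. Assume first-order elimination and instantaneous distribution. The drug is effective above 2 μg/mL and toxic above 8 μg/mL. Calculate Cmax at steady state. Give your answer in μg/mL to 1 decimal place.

The dosing interval is 3 half-lives, so f = 2^(−3) = 0.125.
Accumulation ratio R = 1/(1 − f) = 1/0.875 = 8/7.
Single-dose peak C₀ = D/Vd = 840/60 = 14 μg/mL.
Steady-state peak Cmax,ss = C₀·R = 14 × 8/7 ≈ 16.000 μg/mL.
Peak 16.0 μg/mL vs MTC 8 μg/mL: exceeds toxic threshold.

16.0 μg/mL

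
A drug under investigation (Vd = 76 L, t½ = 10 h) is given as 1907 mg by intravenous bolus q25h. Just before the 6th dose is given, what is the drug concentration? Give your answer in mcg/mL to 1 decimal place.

f = (1/2)^(τ/t½) = (1/2)^(25/10) ≈ 0.1768.
C₀ = D/Vd = 1907/76 ≈ 25.092 mcg/mL.
Before the 6th dose, 5 doses have been given. Superposition: Cmin = C₀·(f + f² + … + f^5).
≈ 25.092 × (0.1768 + 0.0313 + 0.0055 + 0.0010 + 0.0002) ≈ 25.092 × 0.2148 ≈ 5.390 mcg/mL.

5.4 mcg/mL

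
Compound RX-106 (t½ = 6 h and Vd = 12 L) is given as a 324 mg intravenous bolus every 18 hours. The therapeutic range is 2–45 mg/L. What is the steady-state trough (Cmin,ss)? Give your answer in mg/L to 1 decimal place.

3.9 mg/L

τ = 18 h = 3 half-lives, so f = (1/2)^3 = 0.125.
Accumulation ratio R = 1/(1 − f) = 1/0.875 = 8/7.
Single-dose peak C₀ = D/Vd = 324/12 = 27 mg/L.
Steady-state peak Cmax,ss = C₀·R = 27 × 8/7 ≈ 30.857 mg/L.
Steady-state trough Cmin,ss = Cmax,ss·f ≈ 30.857 × 0.125 ≈ 3.857 mg/L.
Trough 3.9 mg/L vs MEC 2 mg/L: adequate.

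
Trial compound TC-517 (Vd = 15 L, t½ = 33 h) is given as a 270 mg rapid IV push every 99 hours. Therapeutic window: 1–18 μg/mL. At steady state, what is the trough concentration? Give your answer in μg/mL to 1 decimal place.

2.6 μg/mL

The dosing interval is 3 half-lives, so f = 2^(−3) = 0.125.
At steady state, R = 1/(1 − 0.125) = 8/7.
Single-dose peak C₀ = D/Vd = 270/15 = 18 μg/mL.
Steady-state peak Cmax,ss = C₀·R = 18 × 8/7 ≈ 20.571 μg/mL.
Steady-state trough Cmin,ss = Cmax,ss·f ≈ 20.571 × 0.125 ≈ 2.571 μg/mL.
Trough 2.6 μg/mL vs MEC 1 μg/mL: adequate.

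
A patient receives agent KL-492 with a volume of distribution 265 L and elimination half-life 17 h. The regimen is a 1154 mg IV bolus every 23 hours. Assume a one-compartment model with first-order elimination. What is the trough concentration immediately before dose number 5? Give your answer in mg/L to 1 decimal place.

f = (1/2)^(τ/t½) = (1/2)^(23/17) ≈ 0.3915.
C₀ = D/Vd = 1154/265 ≈ 4.355 mg/L.
Before the 5th dose, 4 doses have been given. Superposition: Cmin = C₀·(f + f² + … + f^4).
≈ 4.355 × (0.3915 + 0.1533 + 0.0600 + 0.0235) ≈ 4.355 × 0.6283 ≈ 2.736 mg/L.

2.7 mg/L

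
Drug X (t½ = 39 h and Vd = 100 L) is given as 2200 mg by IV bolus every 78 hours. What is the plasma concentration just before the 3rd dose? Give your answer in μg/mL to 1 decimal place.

f = (1/2)^(τ/t½) = (1/2)^(78/39) ≈ 0.2500.
C₀ = D/Vd = 2200/100 ≈ 22.000 μg/mL.
Before the 3rd dose, 2 doses have been given. Superposition: Cmin = C₀·(f + f²).
≈ 22.000 × (0.2500 + 0.0625) ≈ 22.000 × 0.3125 ≈ 6.875 μg/mL.

6.9 μg/mL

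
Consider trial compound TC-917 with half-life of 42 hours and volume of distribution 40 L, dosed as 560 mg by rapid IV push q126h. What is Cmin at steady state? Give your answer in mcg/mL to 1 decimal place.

2.0 mcg/mL

τ = 126 h = 3 half-lives, so f = (1/2)^3 = 0.125.
Accumulation ratio R = 1/(1 − f) = 1/0.875 = 8/7.
Single-dose peak C₀ = D/Vd = 560/40 = 14 mcg/mL.
Steady-state peak Cmax,ss = C₀·R = 14 × 8/7 ≈ 16.000 mcg/mL.
Steady-state trough Cmin,ss = Cmax,ss·f ≈ 16.000 × 0.125 ≈ 2.000 mcg/mL.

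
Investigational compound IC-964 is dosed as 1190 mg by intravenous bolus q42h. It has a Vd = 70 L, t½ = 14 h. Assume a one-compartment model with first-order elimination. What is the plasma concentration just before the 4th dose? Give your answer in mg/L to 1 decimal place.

2.4 mg/L

f = (1/2)^(τ/t½) = (1/2)^(42/14) ≈ 0.1250.
C₀ = D/Vd = 1190/70 ≈ 17.000 mg/L.
Before the 4th dose, 3 doses have been given. Superposition: Cmin = C₀·(f + f² + … + f^3).
≈ 17.000 × (0.1250 + 0.0156 + 0.0020) ≈ 17.000 × 0.1426 ≈ 2.424 mg/L.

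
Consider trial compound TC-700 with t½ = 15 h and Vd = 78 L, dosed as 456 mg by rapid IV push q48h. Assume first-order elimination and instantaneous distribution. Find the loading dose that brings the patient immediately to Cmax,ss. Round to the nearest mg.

f = (1/2)^(48/15) ≈ 0.108819; accumulation ratio R = 1/(1−f) ≈ 1.12211.
Loading dose to hit Cmax,ss on first dose: D_load = D_maint·R ≈ 456 × 1.12211 ≈ 511.68 mg.

512 mg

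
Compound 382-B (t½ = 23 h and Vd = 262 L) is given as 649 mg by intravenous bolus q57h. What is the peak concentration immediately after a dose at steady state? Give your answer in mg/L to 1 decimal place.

3.0 mg/L

Over one 57-h interval, 57/23 ≈ 2.4783 half-lives elapse, leaving f ≈ 0.1795 of each dose.
Accumulation ratio R = 1/(1 − f) ≈ 1/0.8205 ≈ 1.2188.
Each bolus raises the concentration by D/Vd = 649/262 ≈ 2.477 mg/L.
Cmax,ss = C₀/(1 − f) ≈ 2.477/0.8205 ≈ 3.019 mg/L.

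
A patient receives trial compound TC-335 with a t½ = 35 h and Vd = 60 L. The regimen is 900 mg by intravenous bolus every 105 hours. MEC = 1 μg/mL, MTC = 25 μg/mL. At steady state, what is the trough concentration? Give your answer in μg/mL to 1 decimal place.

2.1 μg/mL

τ = 105 h = 3 half-lives, so f = (1/2)^3 = 0.125.
Accumulation ratio R = 1/(1 − f) = 1/0.875 = 8/7.
Single-dose peak C₀ = D/Vd = 900/60 = 15 μg/mL.
Steady-state peak Cmax,ss = C₀·R = 15 × 8/7 ≈ 17.143 μg/mL.
Steady-state trough Cmin,ss = Cmax,ss·f ≈ 17.143 × 0.125 ≈ 2.143 μg/mL.
Trough 2.1 μg/mL vs MEC 1 μg/mL: adequate.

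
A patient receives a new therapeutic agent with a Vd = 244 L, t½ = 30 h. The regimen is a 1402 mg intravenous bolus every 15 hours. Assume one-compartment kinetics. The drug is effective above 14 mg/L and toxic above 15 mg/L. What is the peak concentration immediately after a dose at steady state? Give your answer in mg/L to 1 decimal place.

Over one 15-h interval, 15/30 ≈ 0.5 half-lives elapse, leaving f ≈ 0.7071 of each dose.
Accumulation ratio R = 1/(1 − f) ≈ 1/0.2929 ≈ 3.4141.
Single-dose peak C₀ = D/Vd = 1402/244 ≈ 5.746 mg/L.
Cmax,ss = C₀/(1 − f) ≈ 5.746/0.2929 ≈ 19.618 mg/L.
Peak 19.6 mg/L vs MTC 15 mg/L: exceeds toxic threshold.

19.6 mg/L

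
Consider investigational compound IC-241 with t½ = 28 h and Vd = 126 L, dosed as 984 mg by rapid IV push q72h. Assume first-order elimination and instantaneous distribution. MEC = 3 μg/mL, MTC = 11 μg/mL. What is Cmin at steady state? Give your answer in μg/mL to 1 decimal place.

τ/t½ = 72/28 ≈ 2.5714, so fraction remaining f = (1/2)^(72/28) ≈ 0.1682.
Each bolus raises the concentration by D/Vd = 984/126 ≈ 7.810 μg/mL.
Steady-state trough Cmin,ss = C₀·f/(1−f) ≈ 7.810 × 0.1682/0.8318 ≈ 1.579 μg/mL.
Trough 1.6 μg/mL vs MEC 3 μg/mL: subtherapeutic.

1.6 μg/mL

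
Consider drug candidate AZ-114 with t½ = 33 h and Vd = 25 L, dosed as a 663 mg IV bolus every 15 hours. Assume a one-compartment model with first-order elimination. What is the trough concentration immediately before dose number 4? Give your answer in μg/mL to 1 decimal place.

43.8 μg/mL

f = (1/2)^(τ/t½) = (1/2)^(15/33) ≈ 0.7297.
C₀ = D/Vd = 663/25 ≈ 26.520 μg/mL.
Before the 4th dose, 3 doses have been given. Superposition: Cmin = C₀·(f + f² + … + f^3).
≈ 26.520 × (0.7297 + 0.5325 + 0.3885) ≈ 26.520 × 1.6507 ≈ 43.777 μg/mL.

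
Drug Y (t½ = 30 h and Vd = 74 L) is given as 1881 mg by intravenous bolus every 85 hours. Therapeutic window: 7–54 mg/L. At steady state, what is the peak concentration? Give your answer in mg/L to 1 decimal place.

29.6 mg/L

τ/t½ = 85/30 ≈ 2.8333, so fraction remaining f = (1/2)^(85/30) ≈ 0.1403.
At steady state, accumulation factor R = 1/(1 − e^(−kτ)) ≈ 1.1632.
Each bolus raises the concentration by D/Vd = 1881/74 ≈ 25.419 mg/L.
Steady-state peak Cmax,ss = C₀·R ≈ 25.419 × 1.1632 ≈ 29.567 mg/L.
Peak 29.6 mg/L vs MTC 54 mg/L: below toxic threshold.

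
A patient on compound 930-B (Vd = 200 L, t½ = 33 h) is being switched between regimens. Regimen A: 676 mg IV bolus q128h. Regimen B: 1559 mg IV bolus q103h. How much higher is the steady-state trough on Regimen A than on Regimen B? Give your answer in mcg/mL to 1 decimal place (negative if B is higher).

Regimen A: f = (1/2)^(128/33) ≈ 0.0680; Cmin,ss = (676/200)·f/(1−f) ≈ 0.247 mcg/mL.
Regimen B: f = (1/2)^(103/33) ≈ 0.1149; Cmin,ss = (1559/200)·f/(1−f) ≈ 1.012 mcg/mL.
Difference ≈ 0.247 − 1.012 ≈ -0.765 mcg/mL.

-0.8 mcg/mL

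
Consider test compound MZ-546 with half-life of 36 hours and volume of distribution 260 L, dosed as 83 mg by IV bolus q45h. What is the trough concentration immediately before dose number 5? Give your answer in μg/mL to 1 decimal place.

f = (1/2)^(τ/t½) = (1/2)^(45/36) ≈ 0.4204.
C₀ = D/Vd = 83/260 ≈ 0.319 μg/mL.
Before the 5th dose, 4 doses have been given. Superposition: Cmin = C₀·(f + f² + … + f^4).
≈ 0.319 × (0.4204 + 0.1767 + 0.0743 + 0.0312) ≈ 0.319 × 0.7026 ≈ 0.224 μg/mL.

0.2 μg/mL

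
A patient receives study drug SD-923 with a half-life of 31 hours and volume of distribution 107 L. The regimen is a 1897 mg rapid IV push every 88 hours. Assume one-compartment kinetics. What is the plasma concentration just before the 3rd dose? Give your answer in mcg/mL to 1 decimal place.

f = (1/2)^(τ/t½) = (1/2)^(88/31) ≈ 0.1398.
C₀ = D/Vd = 1897/107 ≈ 17.729 mcg/mL.
Before the 3rd dose, 2 doses have been given. Superposition: Cmin = C₀·(f + f²).
≈ 17.729 × (0.1398 + 0.0195) ≈ 17.729 × 0.1593 ≈ 2.824 mcg/mL.

2.8 mcg/mL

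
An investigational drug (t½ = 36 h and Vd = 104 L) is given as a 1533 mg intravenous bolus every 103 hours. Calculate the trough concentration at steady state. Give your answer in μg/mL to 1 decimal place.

τ/t½ = 103/36 ≈ 2.8611, so fraction remaining f = (1/2)^(103/36) ≈ 0.1376.
Each bolus raises the concentration by D/Vd = 1533/104 ≈ 14.740 μg/mL.
Steady-state trough Cmin,ss = C₀·f/(1−f) ≈ 14.740 × 0.1376/0.8624 ≈ 2.352 μg/mL.

2.4 μg/mL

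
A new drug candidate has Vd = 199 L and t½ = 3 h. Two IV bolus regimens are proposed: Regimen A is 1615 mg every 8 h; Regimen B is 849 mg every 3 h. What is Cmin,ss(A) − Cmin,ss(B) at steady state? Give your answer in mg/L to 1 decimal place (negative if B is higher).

Regimen A: f = (1/2)^(8/3) ≈ 0.1575; Cmin,ss = (1615/199)·f/(1−f) ≈ 1.517 mg/L.
Regimen B: f = (1/2)^(3/3) ≈ 0.5000; Cmin,ss = (849/199)·f/(1−f) ≈ 4.266 mg/L.
Difference ≈ 1.517 − 4.266 ≈ -2.749 mg/L.

-2.7 mg/L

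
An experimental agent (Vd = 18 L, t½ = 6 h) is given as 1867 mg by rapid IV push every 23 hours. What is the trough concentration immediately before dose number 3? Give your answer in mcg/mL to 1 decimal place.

7.8 mcg/mL

f = (1/2)^(τ/t½) = (1/2)^(23/6) ≈ 0.0702.
C₀ = D/Vd = 1867/18 ≈ 103.722 mcg/mL.
Before the 3rd dose, 2 doses have been given. Superposition: Cmin = C₀·(f + f²).
≈ 103.722 × (0.0702 + 0.0049) ≈ 103.722 × 0.0751 ≈ 7.790 mcg/mL.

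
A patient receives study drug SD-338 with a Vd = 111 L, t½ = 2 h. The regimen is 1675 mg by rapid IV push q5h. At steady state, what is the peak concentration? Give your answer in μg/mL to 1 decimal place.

18.3 μg/mL

τ/t½ = 5/2 ≈ 2.5, so fraction remaining f = (1/2)^(5/2) ≈ 0.1768.
At steady state, accumulation factor R = 1/(1 − e^(−kτ)) ≈ 1.2148.
Single-dose peak C₀ = D/Vd = 1675/111 ≈ 15.090 μg/mL.
Steady-state peak Cmax,ss = C₀·R ≈ 15.090 × 1.2148 ≈ 18.331 μg/mL.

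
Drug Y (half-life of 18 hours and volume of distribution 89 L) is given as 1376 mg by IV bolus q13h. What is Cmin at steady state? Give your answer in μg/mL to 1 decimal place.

23.8 μg/mL

Over one 13-h interval, 13/18 ≈ 0.72222 half-lives elapse, leaving f ≈ 0.6062 of each dose.
At steady state, accumulation factor R = 1/(1 − e^(−kτ)) ≈ 2.5394.
Each bolus raises the concentration by D/Vd = 1376/89 ≈ 15.461 μg/mL.
Cmax,ss = C₀/(1 − f) ≈ 15.461/0.3938 ≈ 39.261 μg/mL.
One interval later, Cmin,ss = Cmax,ss·e^(−kτ) ≈ 39.261 × 0.6062 ≈ 23.800 μg/mL.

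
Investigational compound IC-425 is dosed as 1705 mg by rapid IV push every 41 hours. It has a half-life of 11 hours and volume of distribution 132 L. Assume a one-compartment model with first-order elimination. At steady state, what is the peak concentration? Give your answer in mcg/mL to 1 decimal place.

k = ln2/t½ = ln2/11 ≈ 0.063013 h⁻¹; fraction remaining f = e^(−kτ) = e^(−0.063013×41) ≈ 0.0755.
Accumulation ratio R = 1/(1 − f) ≈ 1/0.9245 ≈ 1.0817.
Each bolus raises the concentration by D/Vd = 1705/132 ≈ 12.917 mcg/mL.
Steady-state peak Cmax,ss = C₀·R ≈ 12.917 × 1.0817 ≈ 13.972 mcg/mL.

14.0 mcg/mL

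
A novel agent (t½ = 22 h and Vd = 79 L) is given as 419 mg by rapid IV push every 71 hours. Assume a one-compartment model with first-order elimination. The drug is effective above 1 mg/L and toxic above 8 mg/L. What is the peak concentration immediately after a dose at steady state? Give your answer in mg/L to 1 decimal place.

Over one 71-h interval, 71/22 ≈ 3.2273 half-lives elapse, leaving f ≈ 0.1068 of each dose.
Accumulation ratio R = 1/(1 − f) ≈ 1/0.8932 ≈ 1.1196.
Each bolus raises the concentration by D/Vd = 419/79 ≈ 5.304 mg/L.
Steady-state peak Cmax,ss = C₀·R ≈ 5.304 × 1.1196 ≈ 5.938 mg/L.
Peak 5.9 mg/L vs MTC 8 mg/L: below toxic threshold.

5.9 mg/L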